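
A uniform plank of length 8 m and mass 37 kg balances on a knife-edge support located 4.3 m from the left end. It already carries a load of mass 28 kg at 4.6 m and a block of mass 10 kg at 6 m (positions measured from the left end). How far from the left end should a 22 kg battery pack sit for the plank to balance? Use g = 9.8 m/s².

About the knife-edge support (at 4.3 m from the left end):
Beam weight: 37 × 9.8 = 362.6 N down at 4 m → arm 0.3 m, τ = 362.6 × 0.3 = 108.8 N·m counterclockwise.
Load: 28 × 9.8 = 274.4 N down at 4.6 m → arm 0.3 m, τ = 274.4 × 0.3 = 82.32 N·m clockwise.
Block: 10 × 9.8 = 98 N down at 6 m → arm 1.7 m, τ = 98 × 1.7 = 166.6 N·m clockwise.
Net moment of existing loads = 140.1 N·m clockwise.
The battery pack weighs 22 × 9.8 = 215.6 N and must supply an equal counterclockwise moment, so its lever arm about the knife-edge support is 140.1 / 215.6 = 0.65 m.
That puts it at 4.3 − 0.65 = 3.65 m from the left end.

x ≈ 3.65 m from the left end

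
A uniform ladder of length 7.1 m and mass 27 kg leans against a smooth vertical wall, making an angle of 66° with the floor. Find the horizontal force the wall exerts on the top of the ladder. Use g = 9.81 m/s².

Taking torques about the foot of the ladder:
Ladder weight 27×9.81 = 264.9 N acts at 3.55 m along the ladder; its horizontal arm is 3.55·cos66° = 1.444 m → τ = 382.5 N·m clockwise.
Wall normal N acts horizontally at the top; its moment arm is the height L sinθ = 7.1·sin66° = 6.486 m, counterclockwise.
Στ = 0 ⇒ N × 6.486 = 382.5 ⇒ N = 59 N.

N_wall ≈ 59 N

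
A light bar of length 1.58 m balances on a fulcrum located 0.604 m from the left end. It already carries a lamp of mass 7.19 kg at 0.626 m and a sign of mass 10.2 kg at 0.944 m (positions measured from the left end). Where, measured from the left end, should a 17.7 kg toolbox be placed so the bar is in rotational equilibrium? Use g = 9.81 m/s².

x ≈ 0.399 m from the left end

Sum moments about the fulcrum (at 0.604 m from the left end) (the support reaction has zero arm there).
Lamp: 7.19 × 9.81 = 70.53 N down at 0.626 m → arm 0.022 m, τ = 70.53 × 0.022 = 1.552 N·m clockwise.
Sign: 10.2 × 9.81 = 100.1 N down at 0.944 m → arm 0.34 m, τ = 100.1 × 0.34 = 34.03 N·m clockwise.
Net moment of existing loads = 35.58 N·m clockwise.
The toolbox weighs 17.7 × 9.81 = 173.6 N and must supply an equal counterclockwise moment, so its lever arm about the fulcrum is 35.58 / 173.6 = 0.205 m.
That puts it at 0.604 − 0.205 = 0.399 m from the left end.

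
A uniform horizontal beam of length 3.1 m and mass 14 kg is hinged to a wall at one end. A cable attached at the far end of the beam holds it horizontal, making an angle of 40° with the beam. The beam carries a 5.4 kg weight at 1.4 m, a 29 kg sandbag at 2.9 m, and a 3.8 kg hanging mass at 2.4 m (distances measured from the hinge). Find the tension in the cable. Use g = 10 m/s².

Choose the hinge as the axis so the unknown hinge reaction has zero arm there.
Beam weight: 14 × 10 = 140 N down at 1.55 m → arm 1.55 m, τ = 140 × 1.55 = 217 N·m clockwise.
Weight: 5.4 × 10 = 54 N down at 1.4 m → arm 1.4 m, τ = 54 × 1.4 = 75.6 N·m clockwise.
Sandbag: 29 × 10 = 290 N down at 2.9 m → arm 2.9 m, τ = 290 × 2.9 = 841 N·m clockwise.
Hanging mass: 3.8 × 10 = 38 N down at 2.4 m → arm 2.4 m, τ = 38 × 2.4 = 91.2 N·m clockwise.
Total clockwise load moment = 1225 N·m.
The cable tension T acts at 3.1 m; only its component perpendicular to the beam, T sinθ, produces torque. sin 40° = 0.6428.
For rotational equilibrium, T × 3.1 × 0.6428 = 1225, so T = 1225 / 1.993 = 615 N.

T ≈ 615 N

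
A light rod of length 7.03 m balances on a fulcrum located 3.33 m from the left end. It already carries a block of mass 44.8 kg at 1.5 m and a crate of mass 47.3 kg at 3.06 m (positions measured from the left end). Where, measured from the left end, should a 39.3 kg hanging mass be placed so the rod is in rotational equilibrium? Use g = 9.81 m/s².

Choose the fulcrum (at 3.33 m from the left end) as the axis so the support reaction has zero arm there.
Block: 44.8 × 9.81 = 439.5 N down at 1.5 m → arm 1.83 m, τ = 439.5 × 1.83 = 804.3 N·m counterclockwise.
Crate: 47.3 × 9.81 = 464 N down at 3.06 m → arm 0.27 m, τ = 464 × 0.27 = 125.3 N·m counterclockwise.
Net moment of existing loads = 929.6 N·m counterclockwise.
The hanging mass weighs 39.3 × 9.81 = 385.5 N and must supply an equal clockwise moment, so its lever arm about the fulcrum is 929.6 / 385.5 = 2.41 m.
That puts it at 3.33 + 2.41 = 5.74 m from the left end.

x ≈ 5.74 m from the left end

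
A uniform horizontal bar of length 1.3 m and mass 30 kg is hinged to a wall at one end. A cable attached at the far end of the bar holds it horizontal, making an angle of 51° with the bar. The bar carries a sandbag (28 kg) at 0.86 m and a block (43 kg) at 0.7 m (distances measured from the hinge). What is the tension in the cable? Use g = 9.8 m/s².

T ≈ 715 N

About the hinge:
Beam weight: 30 × 9.8 = 294 N down at 0.65 m → arm 0.65 m, τ = 294 × 0.65 = 191.1 N·m clockwise.
Sandbag: 28 × 9.8 = 274.4 N down at 0.86 m → arm 0.86 m, τ = 274.4 × 0.86 = 236 N·m clockwise.
Block: 43 × 9.8 = 421.4 N down at 0.7 m → arm 0.7 m, τ = 421.4 × 0.7 = 295 N·m clockwise.
Total clockwise load moment = 722.1 N·m.
The cable tension T acts at 1.3 m; only its component perpendicular to the bar, T sinθ, produces torque. sin 51° = 0.7771.
For rotational equilibrium, T × 1.3 × 0.7771 = 722.1, so T = 722.1 / 1.01 = 715 N.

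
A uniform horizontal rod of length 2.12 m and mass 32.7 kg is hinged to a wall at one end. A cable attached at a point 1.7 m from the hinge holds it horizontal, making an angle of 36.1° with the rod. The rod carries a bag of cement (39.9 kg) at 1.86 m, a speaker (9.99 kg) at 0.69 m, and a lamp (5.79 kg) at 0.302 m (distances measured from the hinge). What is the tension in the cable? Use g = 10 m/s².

Choose the hinge as the axis so the unknown hinge reaction has zero arm there.
Beam weight: 32.7 × 10 = 327 N down at 1.06 m → arm 1.06 m, τ = 327 × 1.06 = 346.6 N·m clockwise.
Bag of cement: 39.9 × 10 = 399 N down at 1.86 m → arm 1.86 m, τ = 399 × 1.86 = 742.1 N·m clockwise.
Speaker: 9.99 × 10 = 99.9 N down at 0.69 m → arm 0.69 m, τ = 99.9 × 0.69 = 68.93 N·m clockwise.
Lamp: 5.79 × 10 = 57.9 N down at 0.302 m → arm 0.302 m, τ = 57.9 × 0.302 = 17.49 N·m clockwise.
Total clockwise load moment = 1175 N·m.
The cable tension T acts at 1.7 m; only its component perpendicular to the rod, T sinθ, produces torque. sin 36.1° = 0.5892.
Balancing moments: T × 1.7 × 0.5892 = 1175, giving T = 1175 / 1.002 = 1170 N.

T ≈ 1170 N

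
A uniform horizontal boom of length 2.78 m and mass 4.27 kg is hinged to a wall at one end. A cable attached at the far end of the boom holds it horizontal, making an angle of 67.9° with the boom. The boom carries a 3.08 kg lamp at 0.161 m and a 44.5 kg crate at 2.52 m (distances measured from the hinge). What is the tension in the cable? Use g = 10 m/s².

T ≈ 460 N

Choose the hinge as the axis so the unknown hinge reaction has zero arm there.
Beam weight: 4.27 × 10 = 42.7 N down at 1.39 m → arm 1.39 m, τ = 42.7 × 1.39 = 59.35 N·m clockwise.
Lamp: 3.08 × 10 = 30.8 N down at 0.161 m → arm 0.161 m, τ = 30.8 × 0.161 = 4.959 N·m clockwise.
Crate: 44.5 × 10 = 445 N down at 2.52 m → arm 2.52 m, τ = 445 × 2.52 = 1121 N·m clockwise.
Total clockwise load moment = 1185 N·m.
The cable tension T acts at 2.78 m; only its component perpendicular to the boom, T sinθ, produces torque. sin 67.9° = 0.9265.
Στ = 0 ⇒ T × 2.78 × 0.9265 = 1185 ⇒ T = 1185 / 2.576 = 460 N.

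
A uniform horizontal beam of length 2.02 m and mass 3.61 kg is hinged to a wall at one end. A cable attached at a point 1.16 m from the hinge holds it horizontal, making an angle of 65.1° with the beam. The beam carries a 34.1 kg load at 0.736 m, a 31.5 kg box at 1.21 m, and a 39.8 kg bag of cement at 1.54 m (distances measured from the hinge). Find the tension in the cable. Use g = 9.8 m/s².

Take moments about the hinge.
Beam weight: 3.61 × 9.8 = 35.38 N down at 1.01 m → arm 1.01 m, τ = 35.38 × 1.01 = 35.73 N·m clockwise.
Load: 34.1 × 9.8 = 334.2 N down at 0.736 m → arm 0.736 m, τ = 334.2 × 0.736 = 246 N·m clockwise.
Box: 31.5 × 9.8 = 308.7 N down at 1.21 m → arm 1.21 m, τ = 308.7 × 1.21 = 373.5 N·m clockwise.
Bag of cement: 39.8 × 9.8 = 390 N down at 1.54 m → arm 1.54 m, τ = 390 × 1.54 = 600.6 N·m clockwise.
Total clockwise load moment = 1256 N·m.
The cable tension T acts at 1.16 m; only its component perpendicular to the beam, T sinθ, produces torque. sin 65.1° = 0.907.
Balancing moments: T × 1.16 × 0.907 = 1256, giving T = 1256 / 1.052 = 1190 N.

T ≈ 1190 N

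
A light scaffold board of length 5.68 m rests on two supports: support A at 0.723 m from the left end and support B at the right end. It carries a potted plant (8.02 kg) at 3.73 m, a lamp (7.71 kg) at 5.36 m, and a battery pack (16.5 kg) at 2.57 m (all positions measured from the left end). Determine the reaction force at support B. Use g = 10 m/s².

About support A:
Potted plant: 8.02 × 10 = 80.2 N down at 3.73 m → arm 3.007 m, τ = 80.2 × 3.007 = 241.2 N·m clockwise.
Lamp: 7.71 × 10 = 77.1 N down at 5.36 m → arm 4.637 m, τ = 77.1 × 4.637 = 357.5 N·m clockwise.
Battery pack: 16.5 × 10 = 165 N down at 2.57 m → arm 1.847 m, τ = 165 × 1.847 = 304.8 N·m clockwise.
Net load moment about support A = 903.5 N·m clockwise.
Reaction R at support B is upward at 5.68 m, arm 4.957 m → moment R × 4.957 counterclockwise.
Setting net torque to zero: R × 4.957 = 903.5 → R = 182 N.

R_B ≈ 182 N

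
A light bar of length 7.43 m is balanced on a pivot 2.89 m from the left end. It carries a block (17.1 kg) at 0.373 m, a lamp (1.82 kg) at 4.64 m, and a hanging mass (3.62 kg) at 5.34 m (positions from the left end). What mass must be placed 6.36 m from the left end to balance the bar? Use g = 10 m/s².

m ≈ 8.93 kg

Sum moments about the pivot (at 2.89 m from the left end) (the support reaction has zero arm there).
Block: 17.1 × 10 = 171 N down at 0.373 m → arm 2.517 m, τ = 171 × 2.517 = 430.4 N·m counterclockwise.
Lamp: 1.82 × 10 = 18.2 N down at 4.64 m → arm 1.75 m, τ = 18.2 × 1.75 = 31.85 N·m clockwise.
Hanging mass: 3.62 × 10 = 36.2 N down at 5.34 m → arm 2.45 m, τ = 36.2 × 2.45 = 88.69 N·m clockwise.
Net moment of known loads = 309.9 N·m counterclockwise.
An unknown mass m at 6.36 m has arm 3.47 m; its moment is m·g·3.47 clockwise.
Balancing moments: m × 10 × 3.47 = 309.9, giving m = 309.9 / (10 × 3.47) = 8.93 kg.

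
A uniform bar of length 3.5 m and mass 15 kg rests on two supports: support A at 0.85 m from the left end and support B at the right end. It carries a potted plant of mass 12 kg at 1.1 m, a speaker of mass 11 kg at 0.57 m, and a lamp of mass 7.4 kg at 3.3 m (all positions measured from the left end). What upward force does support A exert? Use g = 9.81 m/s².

R_A ≈ 329 N

About support B:
Beam weight: 15 × 9.81 = 147.2 N down at 1.75 m → arm 1.75 m, τ = 147.2 × 1.75 = 257.6 N·m counterclockwise.
Potted plant: 12 × 9.81 = 117.7 N down at 1.1 m → arm 2.4 m, τ = 117.7 × 2.4 = 282.5 N·m counterclockwise.
Speaker: 11 × 9.81 = 107.9 N down at 0.57 m → arm 2.93 m, τ = 107.9 × 2.93 = 316.1 N·m counterclockwise.
Lamp: 7.4 × 9.81 = 72.59 N down at 3.3 m → arm 0.2 m, τ = 72.59 × 0.2 = 14.52 N·m counterclockwise.
Net load moment about support B = 870.7 N·m counterclockwise.
Reaction R at support A is upward at 0.85 m, arm 2.65 m → moment R × 2.65 clockwise.
Στ = 0 ⇒ R × 2.65 = 870.7 ⇒ R = 329 N.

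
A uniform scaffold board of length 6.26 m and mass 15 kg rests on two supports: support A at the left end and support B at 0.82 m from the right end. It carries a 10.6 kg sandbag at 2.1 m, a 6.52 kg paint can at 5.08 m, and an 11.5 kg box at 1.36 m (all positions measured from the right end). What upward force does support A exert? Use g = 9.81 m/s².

Taking torques about support B:
Beam weight: 15 × 9.81 = 147.2 N down at 3.13 m → arm 2.31 m, τ = 147.2 × 2.31 = 340 N·m counterclockwise.
Sandbag: 10.6 × 9.81 = 104 N down at 2.1 m → arm 1.28 m, τ = 104 × 1.28 = 133.1 N·m counterclockwise.
Paint can: 6.52 × 9.81 = 63.96 N down at 5.08 m → arm 4.26 m, τ = 63.96 × 4.26 = 272.5 N·m counterclockwise.
Box: 11.5 × 9.81 = 112.8 N down at 1.36 m → arm 0.54 m, τ = 112.8 × 0.54 = 60.91 N·m counterclockwise.
Net load moment about support B = 806.5 N·m counterclockwise.
Reaction R at support A is upward at 6.26 m, arm 5.44 m → moment R × 5.44 clockwise.
Setting net torque to zero: R × 5.44 = 806.5 → R = 148 N.

R_A ≈ 148 N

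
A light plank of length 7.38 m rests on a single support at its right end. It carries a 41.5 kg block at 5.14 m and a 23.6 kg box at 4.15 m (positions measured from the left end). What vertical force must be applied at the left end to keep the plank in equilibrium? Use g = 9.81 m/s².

Sum moments about the right end (the unknown pivot reaction has zero arm there).
Block: 41.5 × 9.81 = 407.1 N down at 5.14 m → arm 2.24 m, τ = 407.1 × 2.24 = 911.9 N·m counterclockwise.
Box: 23.6 × 9.81 = 231.5 N down at 4.15 m → arm 3.23 m, τ = 231.5 × 3.23 = 747.7 N·m counterclockwise.
Net moment of the loads = 1660 N·m counterclockwise.
The upward force F acts at the left end, arm 7.38 m, giving F × 7.38 clockwise.
For rotational equilibrium, F × 7.38 = 1660, so F = 1660 / 7.38 = 225 N.

F ≈ 225 N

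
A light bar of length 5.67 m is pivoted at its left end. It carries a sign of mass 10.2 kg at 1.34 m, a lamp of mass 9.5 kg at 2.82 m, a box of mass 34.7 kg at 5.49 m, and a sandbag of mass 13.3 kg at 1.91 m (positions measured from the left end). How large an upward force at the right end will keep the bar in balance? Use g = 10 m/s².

F ≈ 452 N

Sum moments about the left end (the unknown pivot reaction has zero arm there).
Sign: 10.2 × 10 = 102 N down at 1.34 m → arm 1.34 m, τ = 102 × 1.34 = 136.7 N·m clockwise.
Lamp: 9.5 × 10 = 95 N down at 2.82 m → arm 2.82 m, τ = 95 × 2.82 = 267.9 N·m clockwise.
Box: 34.7 × 10 = 347 N down at 5.49 m → arm 5.49 m, τ = 347 × 5.49 = 1905 N·m clockwise.
Sandbag: 13.3 × 10 = 133 N down at 1.91 m → arm 1.91 m, τ = 133 × 1.91 = 254 N·m clockwise.
Net moment of the loads = 2564 N·m clockwise.
The upward force F acts at the right end, arm 5.67 m, giving F × 5.67 counterclockwise.
Balancing moments: F × 5.67 = 2564, giving F = 2564 / 5.67 = 452 N.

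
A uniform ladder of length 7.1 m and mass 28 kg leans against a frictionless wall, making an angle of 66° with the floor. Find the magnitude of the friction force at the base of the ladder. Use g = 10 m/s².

Sum moments about the foot of the ladder (the floor normal and friction both act there and drop out).
Ladder weight 28×10 = 280 N acts at 3.55 m along the ladder; its horizontal arm is 3.55·cos66° = 1.444 m → τ = 404.3 N·m clockwise.
Wall normal N acts horizontally at the top; its moment arm is the height L sinθ = 7.1·sin66° = 6.486 m, counterclockwise.
Στ = 0 ⇒ N × 6.486 = 404.3 ⇒ N = 62.3 N.
ΣFx = 0: friction at the foot balances the wall's push, so f = N_wall = 62.3 N.

f ≈ 62.3 N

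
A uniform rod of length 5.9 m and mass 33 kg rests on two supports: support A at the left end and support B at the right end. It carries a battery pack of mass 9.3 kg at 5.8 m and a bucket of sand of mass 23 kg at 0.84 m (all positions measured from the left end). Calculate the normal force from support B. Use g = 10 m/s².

Sum moments about support A (its reaction then has zero moment arm).
Beam weight: 33 × 10 = 330 N down at 2.95 m → arm 2.95 m, τ = 330 × 2.95 = 973.5 N·m clockwise.
Battery pack: 9.3 × 10 = 93 N down at 5.8 m → arm 5.8 m, τ = 93 × 5.8 = 539.4 N·m clockwise.
Bucket of sand: 23 × 10 = 230 N down at 0.84 m → arm 0.84 m, τ = 230 × 0.84 = 193.2 N·m clockwise.
Net load moment about support A = 1706 N·m clockwise.
Reaction R at support B is upward at 5.9 m, arm 5.9 m → moment R × 5.9 counterclockwise.
Balancing moments: R × 5.9 = 1706, giving R = 289 N.

R_B ≈ 289 N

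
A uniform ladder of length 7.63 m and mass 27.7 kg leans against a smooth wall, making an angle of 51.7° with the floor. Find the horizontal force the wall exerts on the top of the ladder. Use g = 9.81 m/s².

N_wall ≈ 107 N

About the foot of the ladder:
Ladder weight 27.7×9.81 = 271.7 N acts at 3.815 m along the ladder; its horizontal arm is 3.815·cos51.7° = 2.364 m → τ = 642.3 N·m clockwise.
Wall normal N acts horizontally at the top; its moment arm is the height L sinθ = 7.63·sin51.7° = 5.988 m, counterclockwise.
Balancing moments: N × 5.988 = 642.3, giving N = 107 N.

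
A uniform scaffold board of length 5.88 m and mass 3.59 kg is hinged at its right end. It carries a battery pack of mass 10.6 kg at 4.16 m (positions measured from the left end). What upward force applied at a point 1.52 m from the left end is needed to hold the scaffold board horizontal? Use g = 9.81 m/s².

About the right end:
Beam weight: 3.59 × 9.81 = 35.22 N down at 2.94 m → arm 2.94 m, τ = 35.22 × 2.94 = 103.5 N·m counterclockwise.
Battery pack: 10.6 × 9.81 = 104 N down at 4.16 m → arm 1.72 m, τ = 104 × 1.72 = 178.9 N·m counterclockwise.
Net moment of the loads = 282.4 N·m counterclockwise.
The upward force F acts at a point 1.52 m from the left end, arm 4.36 m, giving F × 4.36 clockwise.
Balancing moments: F × 4.36 = 282.4, giving F = 282.4 / 4.36 = 64.8 N.

F ≈ 64.8 N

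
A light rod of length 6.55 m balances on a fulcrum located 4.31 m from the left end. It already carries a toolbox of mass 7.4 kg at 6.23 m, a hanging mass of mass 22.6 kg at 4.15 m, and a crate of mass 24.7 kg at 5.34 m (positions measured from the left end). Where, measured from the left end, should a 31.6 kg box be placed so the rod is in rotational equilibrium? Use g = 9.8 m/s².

Choose the fulcrum (at 4.31 m from the left end) as the axis so the support reaction has zero arm there.
Toolbox: 7.4 × 9.8 = 72.52 N down at 6.23 m → arm 1.92 m, τ = 72.52 × 1.92 = 139.2 N·m clockwise.
Hanging mass: 22.6 × 9.8 = 221.5 N down at 4.15 m → arm 0.16 m, τ = 221.5 × 0.16 = 35.44 N·m counterclockwise.
Crate: 24.7 × 9.8 = 242.1 N down at 5.34 m → arm 1.03 m, τ = 242.1 × 1.03 = 249.4 N·m clockwise.
Net moment of existing loads = 353.2 N·m clockwise.
The box weighs 31.6 × 9.8 = 309.7 N and must supply an equal counterclockwise moment, so its lever arm about the fulcrum is 353.2 / 309.7 = 1.14 m.
That puts it at 4.31 − 1.14 = 3.17 m from the left end.

x ≈ 3.17 m from the left end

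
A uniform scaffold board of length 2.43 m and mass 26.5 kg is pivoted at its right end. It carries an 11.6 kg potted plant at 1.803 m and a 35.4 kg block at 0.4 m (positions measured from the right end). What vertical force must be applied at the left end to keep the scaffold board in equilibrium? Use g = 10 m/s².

F ≈ 277 N

Choose the right end as the axis so the unknown pivot reaction has zero arm there.
Beam weight: 26.5 × 10 = 265 N down at 1.215 m → arm 1.215 m, τ = 265 × 1.215 = 322 N·m counterclockwise.
Potted plant: 11.6 × 10 = 116 N down at 1.803 m → arm 1.803 m, τ = 116 × 1.803 = 209.1 N·m counterclockwise.
Block: 35.4 × 10 = 354 N down at 0.4 m → arm 0.4 m, τ = 354 × 0.4 = 141.6 N·m counterclockwise.
Net moment of the loads = 672.7 N·m counterclockwise.
The upward force F acts at the left end, arm 2.43 m, giving F × 2.43 clockwise.
Balancing moments: F × 2.43 = 672.7, giving F = 672.7 / 2.43 = 277 N.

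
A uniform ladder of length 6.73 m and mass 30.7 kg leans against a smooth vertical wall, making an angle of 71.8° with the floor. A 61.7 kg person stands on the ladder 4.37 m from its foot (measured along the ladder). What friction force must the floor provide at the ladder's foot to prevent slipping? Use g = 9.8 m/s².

Take moments about the foot of the ladder.
Ladder weight 30.7×9.8 = 300.9 N acts at 3.365 m along the ladder; its horizontal arm is 3.365·cos71.8° = 1.051 m → τ = 316.2 N·m clockwise.
Person: 61.7×9.8 = 604.7 N at 4.37 m → arm 1.365 m → τ = 825.4 N·m clockwise.
Wall normal N acts horizontally at the top; its moment arm is the height L sinθ = 6.73·sin71.8° = 6.393 m, counterclockwise.
Setting net torque to zero: N × 6.393 = 1142 → N = 179 N.
ΣFx = 0: friction at the foot balances the wall's push, so f = N_wall = 179 N.

f ≈ 179 N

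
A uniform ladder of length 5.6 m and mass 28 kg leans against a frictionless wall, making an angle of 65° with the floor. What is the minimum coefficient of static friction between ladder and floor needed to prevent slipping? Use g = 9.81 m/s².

About the foot of the ladder:
Ladder weight 28×9.81 = 274.7 N acts at 2.8 m along the ladder; its horizontal arm is 2.8·cos65° = 1.183 m → τ = 325 N·m clockwise.
Wall normal N acts horizontally at the top; its moment arm is the height L sinθ = 5.6·sin65° = 5.075 m, counterclockwise.
Balancing moments: N × 5.075 = 325, giving N = 64.04 N.
ΣFx = 0 ⇒ f = N_wall = 64.04 N. ΣFy = 0 ⇒ N_floor = 274.7 N.
μ_min = f / N_floor = 64.04 / 274.7 = 0.233.

μ_min ≈ 0.233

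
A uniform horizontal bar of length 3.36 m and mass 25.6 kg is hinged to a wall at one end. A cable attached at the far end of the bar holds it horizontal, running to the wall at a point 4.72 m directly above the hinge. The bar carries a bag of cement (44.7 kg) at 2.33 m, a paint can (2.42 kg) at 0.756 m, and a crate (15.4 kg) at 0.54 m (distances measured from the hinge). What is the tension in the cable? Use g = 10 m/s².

T ≈ 575 N

About the hinge:
Beam weight: 25.6 × 10 = 256 N down at 1.68 m → arm 1.68 m, τ = 256 × 1.68 = 430.1 N·m clockwise.
Bag of cement: 44.7 × 10 = 447 N down at 2.33 m → arm 2.33 m, τ = 447 × 2.33 = 1042 N·m clockwise.
Paint can: 2.42 × 10 = 24.2 N down at 0.756 m → arm 0.756 m, τ = 24.2 × 0.756 = 18.3 N·m clockwise.
Crate: 15.4 × 10 = 154 N down at 0.54 m → arm 0.54 m, τ = 154 × 0.54 = 83.16 N·m clockwise.
Total clockwise load moment = 1574 N·m.
The cable tension T acts at 3.36 m; only its component perpendicular to the bar, T sinθ, produces torque. sinθ = h/√(h²+d²) = 4.72/√(4.72²+3.36²) = 0.8147.
Setting net torque to zero: T × 3.36 × 0.8147 = 1574 → T = 1574 / 2.737 = 575 N.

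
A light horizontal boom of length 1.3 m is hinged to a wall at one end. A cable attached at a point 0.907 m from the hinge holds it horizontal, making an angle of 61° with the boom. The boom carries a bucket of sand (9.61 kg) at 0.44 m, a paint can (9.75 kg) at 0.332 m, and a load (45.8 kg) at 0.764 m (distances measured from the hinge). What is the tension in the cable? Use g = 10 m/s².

T ≈ 535 N

Choose the hinge as the axis so the unknown hinge reaction has zero arm there.
Bucket of sand: 9.61 × 10 = 96.1 N down at 0.44 m → arm 0.44 m, τ = 96.1 × 0.44 = 42.28 N·m clockwise.
Paint can: 9.75 × 10 = 97.5 N down at 0.332 m → arm 0.332 m, τ = 97.5 × 0.332 = 32.37 N·m clockwise.
Load: 45.8 × 10 = 458 N down at 0.764 m → arm 0.764 m, τ = 458 × 0.764 = 349.9 N·m clockwise.
Total clockwise load moment = 424.5 N·m.
The cable tension T acts at 0.907 m; only its component perpendicular to the boom, T sinθ, produces torque. sin 61° = 0.8746.
Setting net torque to zero: T × 0.907 × 0.8746 = 424.5 → T = 424.5 / 0.7933 = 535 N.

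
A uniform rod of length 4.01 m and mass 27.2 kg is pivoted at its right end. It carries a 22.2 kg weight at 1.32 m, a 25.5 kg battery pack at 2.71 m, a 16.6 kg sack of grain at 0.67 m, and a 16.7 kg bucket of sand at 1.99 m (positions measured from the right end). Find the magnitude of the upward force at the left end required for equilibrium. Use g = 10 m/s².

Sum moments about the right end (the unknown pivot reaction has zero arm there).
Beam weight: 27.2 × 10 = 272 N down at 2.005 m → arm 2.005 m, τ = 272 × 2.005 = 545.4 N·m counterclockwise.
Weight: 22.2 × 10 = 222 N down at 1.32 m → arm 1.32 m, τ = 222 × 1.32 = 293 N·m counterclockwise.
Battery pack: 25.5 × 10 = 255 N down at 2.71 m → arm 2.71 m, τ = 255 × 2.71 = 691 N·m counterclockwise.
Sack of grain: 16.6 × 10 = 166 N down at 0.67 m → arm 0.67 m, τ = 166 × 0.67 = 111.2 N·m counterclockwise.
Bucket of sand: 16.7 × 10 = 167 N down at 1.99 m → arm 1.99 m, τ = 167 × 1.99 = 332.3 N·m counterclockwise.
Net moment of the loads = 1973 N·m counterclockwise.
The upward force F acts at the left end, arm 4.01 m, giving F × 4.01 clockwise.
Στ = 0 ⇒ F × 4.01 = 1973 ⇒ F = 1973 / 4.01 = 492 N.

F ≈ 492 N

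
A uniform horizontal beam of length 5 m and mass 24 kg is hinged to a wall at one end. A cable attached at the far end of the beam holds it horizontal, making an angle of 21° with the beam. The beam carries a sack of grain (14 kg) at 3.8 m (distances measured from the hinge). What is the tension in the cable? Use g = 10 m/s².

Take moments about the hinge.
Beam weight: 24 × 10 = 240 N down at 2.5 m → arm 2.5 m, τ = 240 × 2.5 = 600 N·m clockwise.
Sack of grain: 14 × 10 = 140 N down at 3.8 m → arm 3.8 m, τ = 140 × 3.8 = 532 N·m clockwise.
Total clockwise load moment = 1132 N·m.
The cable tension T acts at 5 m; only its component perpendicular to the beam, T sinθ, produces torque. sin 21° = 0.3584.
Balancing moments: T × 5 × 0.3584 = 1132, giving T = 1132 / 1.792 = 632 N.

T ≈ 632 N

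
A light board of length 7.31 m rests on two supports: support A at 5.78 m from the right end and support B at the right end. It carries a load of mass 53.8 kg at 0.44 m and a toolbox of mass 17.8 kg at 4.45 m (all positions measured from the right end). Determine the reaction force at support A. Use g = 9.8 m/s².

R_A ≈ 174 N

About support B:
Load: 53.8 × 9.8 = 527.2 N down at 0.44 m → arm 0.44 m, τ = 527.2 × 0.44 = 232 N·m counterclockwise.
Toolbox: 17.8 × 9.8 = 174.4 N down at 4.45 m → arm 4.45 m, τ = 174.4 × 4.45 = 776.1 N·m counterclockwise.
Net load moment about support B = 1008 N·m counterclockwise.
Reaction R at support A is upward at 5.78 m, arm 5.78 m → moment R × 5.78 clockwise.
For rotational equilibrium, R × 5.78 = 1008, so R = 174 N.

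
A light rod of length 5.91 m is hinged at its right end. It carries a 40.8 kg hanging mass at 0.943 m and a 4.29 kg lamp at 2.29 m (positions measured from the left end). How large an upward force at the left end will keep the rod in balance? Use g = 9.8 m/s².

F ≈ 362 N

Take moments about the right end.
Hanging mass: 40.8 × 9.8 = 399.8 N down at 0.943 m → arm 4.967 m, τ = 399.8 × 4.967 = 1986 N·m counterclockwise.
Lamp: 4.29 × 9.8 = 42.04 N down at 2.29 m → arm 3.62 m, τ = 42.04 × 3.62 = 152.2 N·m counterclockwise.
Net moment of the loads = 2138 N·m counterclockwise.
The upward force F acts at the left end, arm 5.91 m, giving F × 5.91 clockwise.
Setting net torque to zero: F × 5.91 = 2138 → F = 2138 / 5.91 = 362 N.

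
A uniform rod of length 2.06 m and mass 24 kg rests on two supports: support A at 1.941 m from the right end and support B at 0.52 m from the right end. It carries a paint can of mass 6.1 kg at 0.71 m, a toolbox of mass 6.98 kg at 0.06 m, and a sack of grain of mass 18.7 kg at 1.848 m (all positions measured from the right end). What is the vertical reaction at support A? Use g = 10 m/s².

R_A ≈ 246 N

About support B:
Beam weight: 24 × 10 = 240 N down at 1.03 m → arm 0.51 m, τ = 240 × 0.51 = 122.4 N·m counterclockwise.
Paint can: 6.1 × 10 = 61 N down at 0.71 m → arm 0.19 m, τ = 61 × 0.19 = 11.59 N·m counterclockwise.
Toolbox: 6.98 × 10 = 69.8 N down at 0.06 m → arm 0.46 m, τ = 69.8 × 0.46 = 32.11 N·m clockwise.
Sack of grain: 18.7 × 10 = 187 N down at 1.848 m → arm 1.328 m, τ = 187 × 1.328 = 248.3 N·m counterclockwise.
Net load moment about support B = 350.2 N·m counterclockwise.
Reaction R at support A is upward at 1.941 m, arm 1.421 m → moment R × 1.421 clockwise.
Balancing moments: R × 1.421 = 350.2, giving R = 246 N.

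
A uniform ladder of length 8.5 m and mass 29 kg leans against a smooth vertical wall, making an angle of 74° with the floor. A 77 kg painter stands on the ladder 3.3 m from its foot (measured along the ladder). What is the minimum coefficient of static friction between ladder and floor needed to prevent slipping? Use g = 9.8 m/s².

Taking torques about the foot of the ladder:
Ladder weight 29×9.8 = 284.2 N acts at 4.25 m along the ladder; its horizontal arm is 4.25·cos74° = 1.171 m → τ = 332.8 N·m clockwise.
Painter: 77×9.8 = 754.6 N at 3.3 m → arm 0.9096 m → τ = 686.4 N·m clockwise.
Wall normal N acts horizontally at the top; its moment arm is the height L sinθ = 8.5·sin74° = 8.171 m, counterclockwise.
Στ = 0 ⇒ N × 8.171 = 1019 ⇒ N = 124.7 N.
ΣFx = 0 ⇒ f = N_wall = 124.7 N. ΣFy = 0 ⇒ N_floor = 1039 N.
μ_min = f / N_floor = 124.7 / 1039 = 0.12.

μ_min ≈ 0.12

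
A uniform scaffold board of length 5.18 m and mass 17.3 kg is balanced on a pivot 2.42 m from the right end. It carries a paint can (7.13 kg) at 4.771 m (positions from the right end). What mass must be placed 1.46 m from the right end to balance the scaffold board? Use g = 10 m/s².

Taking torques about the pivot (at 2.42 m from the right end):
Beam weight: 17.3 × 10 = 173 N down at 2.59 m → arm 0.17 m, τ = 173 × 0.17 = 29.41 N·m counterclockwise.
Paint can: 7.13 × 10 = 71.3 N down at 4.771 m → arm 2.351 m, τ = 71.3 × 2.351 = 167.6 N·m counterclockwise.
Net moment of known loads = 197 N·m counterclockwise.
An unknown mass m at 1.46 m has arm 0.96 m; its moment is m·g·0.96 clockwise.
Στ = 0 ⇒ m × 10 × 0.96 = 197 ⇒ m = 197 / (10 × 0.96) = 20.5 kg.

m ≈ 20.5 kg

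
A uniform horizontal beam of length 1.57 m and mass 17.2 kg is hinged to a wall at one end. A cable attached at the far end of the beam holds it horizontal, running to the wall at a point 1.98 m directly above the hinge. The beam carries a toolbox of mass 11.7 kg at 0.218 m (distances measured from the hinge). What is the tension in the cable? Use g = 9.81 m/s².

T ≈ 128 N

Taking torques about the hinge:
Beam weight: 17.2 × 9.81 = 168.7 N down at 0.785 m → arm 0.785 m, τ = 168.7 × 0.785 = 132.4 N·m clockwise.
Toolbox: 11.7 × 9.81 = 114.8 N down at 0.218 m → arm 0.218 m, τ = 114.8 × 0.218 = 25.03 N·m clockwise.
Total clockwise load moment = 157.4 N·m.
The cable tension T acts at 1.57 m; only its component perpendicular to the beam, T sinθ, produces torque. sinθ = h/√(h²+d²) = 1.98/√(1.98²+1.57²) = 0.7836.
Balancing moments: T × 1.57 × 0.7836 = 157.4, giving T = 157.4 / 1.23 = 128 N.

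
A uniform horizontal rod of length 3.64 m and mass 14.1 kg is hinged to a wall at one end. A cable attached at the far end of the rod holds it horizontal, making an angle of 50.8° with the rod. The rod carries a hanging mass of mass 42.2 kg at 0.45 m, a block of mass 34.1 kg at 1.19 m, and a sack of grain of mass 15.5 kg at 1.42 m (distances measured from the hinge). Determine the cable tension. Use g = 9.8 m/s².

T ≈ 373 N

About the hinge:
Beam weight: 14.1 × 9.8 = 138.2 N down at 1.82 m → arm 1.82 m, τ = 138.2 × 1.82 = 251.5 N·m clockwise.
Hanging mass: 42.2 × 9.8 = 413.6 N down at 0.45 m → arm 0.45 m, τ = 413.6 × 0.45 = 186.1 N·m clockwise.
Block: 34.1 × 9.8 = 334.2 N down at 1.19 m → arm 1.19 m, τ = 334.2 × 1.19 = 397.7 N·m clockwise.
Sack of grain: 15.5 × 9.8 = 151.9 N down at 1.42 m → arm 1.42 m, τ = 151.9 × 1.42 = 215.7 N·m clockwise.
Total clockwise load moment = 1051 N·m.
The cable tension T acts at 3.64 m; only its component perpendicular to the rod, T sinθ, produces torque. sin 50.8° = 0.7749.
Στ = 0 ⇒ T × 3.64 × 0.7749 = 1051 ⇒ T = 1051 / 2.821 = 373 N.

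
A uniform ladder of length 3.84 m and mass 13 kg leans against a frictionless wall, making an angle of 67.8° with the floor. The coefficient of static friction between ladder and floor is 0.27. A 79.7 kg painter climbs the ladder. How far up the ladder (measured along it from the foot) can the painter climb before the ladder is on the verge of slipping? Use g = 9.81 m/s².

d ≈ 2.64 m

Taking torques about the foot of the ladder:
Ladder weight 13×9.81 = 127.5 N acts at 1.92 m along the ladder; its horizontal arm is 1.92·cos67.8° = 0.7255 m → τ = 92.5 N·m clockwise.
Painter weight 79.7×9.81 = 781.9 N at distance d → arm d·cos67.8° → τ = 781.9·d·0.3778 clockwise.
Wall normal N at the top has arm L sinθ = 3.555 m counterclockwise, so Στ = 0 gives N·3.555 = 92.5 + 295.4·d.
ΣFy = 0 ⇒ N_floor = 909.4 N, so the maximum friction is μ_s·N_floor = 0.27×909.4 = 245.5 N. ΣFx = 0 ⇒ N_wall = f, so at the slipping point N = 245.5 N.
Substituting: 245.5×3.555 = 92.5 + 295.4·d ⇒ d = (872.8 − 92.5) / 295.4 = 2.64 m.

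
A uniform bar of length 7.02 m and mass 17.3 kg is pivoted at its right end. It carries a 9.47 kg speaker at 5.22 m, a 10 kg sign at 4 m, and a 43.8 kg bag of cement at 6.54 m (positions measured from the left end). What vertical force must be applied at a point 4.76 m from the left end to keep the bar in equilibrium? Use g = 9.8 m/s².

About the right end:
Beam weight: 17.3 × 9.8 = 169.5 N down at 3.51 m → arm 3.51 m, τ = 169.5 × 3.51 = 594.9 N·m counterclockwise.
Speaker: 9.47 × 9.8 = 92.81 N down at 5.22 m → arm 1.8 m, τ = 92.81 × 1.8 = 167.1 N·m counterclockwise.
Sign: 10 × 9.8 = 98 N down at 4 m → arm 3.02 m, τ = 98 × 3.02 = 296 N·m counterclockwise.
Bag of cement: 43.8 × 9.8 = 429.2 N down at 6.54 m → arm 0.48 m, τ = 429.2 × 0.48 = 206 N·m counterclockwise.
Net moment of the loads = 1264 N·m counterclockwise.
The upward force F acts at a point 4.76 m from the left end, arm 2.26 m, giving F × 2.26 clockwise.
Setting net torque to zero: F × 2.26 = 1264 → F = 1264 / 2.26 = 559 N.

F ≈ 559 N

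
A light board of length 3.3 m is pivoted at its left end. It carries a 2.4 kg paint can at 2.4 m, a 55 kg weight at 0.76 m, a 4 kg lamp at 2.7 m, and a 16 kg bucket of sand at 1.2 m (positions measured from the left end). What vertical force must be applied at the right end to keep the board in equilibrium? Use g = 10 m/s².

Taking torques about the left end:
Paint can: 2.4 × 10 = 24 N down at 2.4 m → arm 2.4 m, τ = 24 × 2.4 = 57.6 N·m clockwise.
Weight: 55 × 10 = 550 N down at 0.76 m → arm 0.76 m, τ = 550 × 0.76 = 418 N·m clockwise.
Lamp: 4 × 10 = 40 N down at 2.7 m → arm 2.7 m, τ = 40 × 2.7 = 108 N·m clockwise.
Bucket of sand: 16 × 10 = 160 N down at 1.2 m → arm 1.2 m, τ = 160 × 1.2 = 192 N·m clockwise.
Net moment of the loads = 775.6 N·m clockwise.
The upward force F acts at the right end, arm 3.3 m, giving F × 3.3 counterclockwise.
Setting net torque to zero: F × 3.3 = 775.6 → F = 775.6 / 3.3 = 235 N.

F ≈ 235 N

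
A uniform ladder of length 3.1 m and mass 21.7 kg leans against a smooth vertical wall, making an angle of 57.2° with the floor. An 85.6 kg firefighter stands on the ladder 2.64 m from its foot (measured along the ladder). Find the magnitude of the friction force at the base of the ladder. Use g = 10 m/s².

f ≈ 540 N

Sum moments about the foot of the ladder (the floor normal and friction both act there and drop out).
Ladder weight 21.7×10 = 217 N acts at 1.55 m along the ladder; its horizontal arm is 1.55·cos57.2° = 0.8396 m → τ = 182.2 N·m clockwise.
Firefighter: 85.6×10 = 856 N at 2.64 m → arm 1.43 m → τ = 1224 N·m clockwise.
Wall normal N acts horizontally at the top; its moment arm is the height L sinθ = 3.1·sin57.2° = 2.606 m, counterclockwise.
For rotational equilibrium, N × 2.606 = 1406, so N = 540 N.
ΣFx = 0: friction at the foot balances the wall's push, so f = N_wall = 540 N.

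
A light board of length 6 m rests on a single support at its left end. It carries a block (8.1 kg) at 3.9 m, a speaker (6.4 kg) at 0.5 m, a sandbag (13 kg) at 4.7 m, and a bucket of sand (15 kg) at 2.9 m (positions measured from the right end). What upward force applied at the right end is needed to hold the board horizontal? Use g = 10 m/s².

F ≈ 193 N

Choose the left end as the axis so the unknown pivot reaction has zero arm there.
Block: 8.1 × 10 = 81 N down at 3.9 m → arm 2.1 m, τ = 81 × 2.1 = 170.1 N·m clockwise.
Speaker: 6.4 × 10 = 64 N down at 0.5 m → arm 5.5 m, τ = 64 × 5.5 = 352 N·m clockwise.
Sandbag: 13 × 10 = 130 N down at 4.7 m → arm 1.3 m, τ = 130 × 1.3 = 169 N·m clockwise.
Bucket of sand: 15 × 10 = 150 N down at 2.9 m → arm 3.1 m, τ = 150 × 3.1 = 465 N·m clockwise.
Net moment of the loads = 1156 N·m clockwise.
The upward force F acts at the right end, arm 6 m, giving F × 6 counterclockwise.
Balancing moments: F × 6 = 1156, giving F = 1156 / 6 = 193 N.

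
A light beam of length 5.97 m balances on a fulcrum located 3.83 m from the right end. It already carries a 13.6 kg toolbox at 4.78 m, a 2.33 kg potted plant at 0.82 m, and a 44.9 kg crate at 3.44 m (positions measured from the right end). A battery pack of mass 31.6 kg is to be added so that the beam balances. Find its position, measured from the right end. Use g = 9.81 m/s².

Taking torques about the fulcrum (at 3.83 m from the right end):
Toolbox: 13.6 × 9.81 = 133.4 N down at 4.78 m → arm 0.95 m, τ = 133.4 × 0.95 = 126.7 N·m counterclockwise.
Potted plant: 2.33 × 9.81 = 22.86 N down at 0.82 m → arm 3.01 m, τ = 22.86 × 3.01 = 68.81 N·m clockwise.
Crate: 44.9 × 9.81 = 440.5 N down at 3.44 m → arm 0.39 m, τ = 440.5 × 0.39 = 171.8 N·m clockwise.
Net moment of existing loads = 113.9 N·m clockwise.
The battery pack weighs 31.6 × 9.81 = 310 N and must supply an equal counterclockwise moment, so its lever arm about the fulcrum is 113.9 / 310 = 0.367 m.
That puts it at 3.83 + 0.367 = 4.2 m from the right end.

x ≈ 4.2 m from the right end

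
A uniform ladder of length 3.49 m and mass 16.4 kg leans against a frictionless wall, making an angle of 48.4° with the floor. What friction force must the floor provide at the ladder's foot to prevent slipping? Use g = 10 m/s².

Choose the foot of the ladder as the axis so the floor normal and friction both act there and drop out.
Ladder weight 16.4×10 = 164 N acts at 1.745 m along the ladder; its horizontal arm is 1.745·cos48.4° = 1.159 m → τ = 190.1 N·m clockwise.
Wall normal N acts horizontally at the top; its moment arm is the height L sinθ = 3.49·sin48.4° = 2.61 m, counterclockwise.
Στ = 0 ⇒ N × 2.61 = 190.1 ⇒ N = 72.8 N.
ΣFx = 0: friction at the foot balances the wall's push, so f = N_wall = 72.8 N.

f ≈ 72.8 N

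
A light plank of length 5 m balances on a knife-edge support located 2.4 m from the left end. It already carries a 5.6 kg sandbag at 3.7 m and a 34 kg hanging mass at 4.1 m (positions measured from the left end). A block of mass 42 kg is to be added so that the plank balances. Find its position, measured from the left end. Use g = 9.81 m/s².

x ≈ 0.85 m from the left end

About the knife-edge support (at 2.4 m from the left end):
Sandbag: 5.6 × 9.81 = 54.94 N down at 3.7 m → arm 1.3 m, τ = 54.94 × 1.3 = 71.42 N·m clockwise.
Hanging mass: 34 × 9.81 = 333.5 N down at 4.1 m → arm 1.7 m, τ = 333.5 × 1.7 = 566.9 N·m clockwise.
Net moment of existing loads = 638.3 N·m clockwise.
The block weighs 42 × 9.81 = 412 N and must supply an equal counterclockwise moment, so its lever arm about the knife-edge support is 638.3 / 412 = 1.55 m.
That puts it at 2.4 − 1.55 = 0.85 m from the left end.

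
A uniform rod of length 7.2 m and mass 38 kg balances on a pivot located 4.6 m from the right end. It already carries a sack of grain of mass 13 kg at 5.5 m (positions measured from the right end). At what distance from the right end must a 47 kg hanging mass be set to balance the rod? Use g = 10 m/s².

About the pivot (at 4.6 m from the right end):
Beam weight: 38 × 10 = 380 N down at 3.6 m → arm 1 m, τ = 380 × 1 = 380 N·m clockwise.
Sack of grain: 13 × 10 = 130 N down at 5.5 m → arm 0.9 m, τ = 130 × 0.9 = 117 N·m counterclockwise.
Net moment of existing loads = 263 N·m clockwise.
The hanging mass weighs 47 × 10 = 470 N and must supply an equal counterclockwise moment, so its lever arm about the pivot is 263 / 470 = 0.56 m.
That puts it at 4.6 + 0.56 = 5.16 m from the right end.

x ≈ 5.16 m from the right end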